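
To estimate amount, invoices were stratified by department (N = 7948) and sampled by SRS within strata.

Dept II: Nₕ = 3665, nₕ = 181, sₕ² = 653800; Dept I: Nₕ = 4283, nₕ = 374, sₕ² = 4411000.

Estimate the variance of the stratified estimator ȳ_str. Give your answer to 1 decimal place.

3856.0

Var(ȳ_str) = Σₕ Wₕ²(1 − fₕ)sₕ²/nₕ with Wₕ = Nₕ/N, N = 7948.
Dept II: Wₕ = 0.46112229; term = 0.46112229²·(1 − 0.04938608)·653800/181 = 730.1343.
Dept I: Wₕ = 0.53887771; term = 0.53887771²·(1 − 0.08732197)·4411000/374 = 3125.8165.
Sum = 3855.9508.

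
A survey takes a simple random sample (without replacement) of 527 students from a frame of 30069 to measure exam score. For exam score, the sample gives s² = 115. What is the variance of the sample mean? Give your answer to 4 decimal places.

0.2144

Under SRS without replacement, Var(ȳ) = (1 − f)·s²/n with f = n/N = 527/30069 = 0.01752636.
Var(ȳ) = (1 − 0.01752636)·115/527 = 0.98247364·0.21821632 = 0.21439178.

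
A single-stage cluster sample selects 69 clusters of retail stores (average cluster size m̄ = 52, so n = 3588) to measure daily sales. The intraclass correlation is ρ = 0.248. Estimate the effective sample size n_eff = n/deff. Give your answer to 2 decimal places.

262.90

deff = 1 + (52 − 1)·0.248 = 1 + 12.648 = 13.648.
n_eff = 3588 / 13.648 = 262.90.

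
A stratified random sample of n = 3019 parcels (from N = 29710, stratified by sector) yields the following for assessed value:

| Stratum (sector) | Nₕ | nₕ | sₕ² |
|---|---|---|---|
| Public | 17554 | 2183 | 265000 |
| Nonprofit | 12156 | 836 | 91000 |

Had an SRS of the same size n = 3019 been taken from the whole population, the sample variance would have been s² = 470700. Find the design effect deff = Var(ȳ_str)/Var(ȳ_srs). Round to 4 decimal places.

0.3861

Var(ȳ_str) = Σ Wₕ²(1−fₕ)sₕ²/nₕ with Wₕ = Nₕ/29710:
  Public: (17554/29710)²·(1−2183/17554)·265000/2183 = 37.107787
  Nonprofit: (12156/29710)²·(1−836/12156)·91000/836 = 16.969417
  → Var(ȳ_str) = 54.077204.
Var(ȳ_srs) = (1 − 3019/29710)·470700/3019 = 140.0694.
deff = 54.077204 / 140.0694 = 0.3861.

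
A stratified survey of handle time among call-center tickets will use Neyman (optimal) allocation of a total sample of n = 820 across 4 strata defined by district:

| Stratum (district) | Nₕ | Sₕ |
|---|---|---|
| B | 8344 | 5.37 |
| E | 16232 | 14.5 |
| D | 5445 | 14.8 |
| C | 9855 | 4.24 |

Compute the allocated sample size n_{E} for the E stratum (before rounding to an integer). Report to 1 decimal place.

Neyman allocation: nₕ = n·NₕSₕ / Σⱼ NⱼSⱼ.
Σ NⱼSⱼ = 8344·5.37 + 16232·14.5 + 5445·14.8 + 9855·4.24 = 402542.48.
n_{E} = 820·16232·14.5 / 402542.48 = 479.4.

479.4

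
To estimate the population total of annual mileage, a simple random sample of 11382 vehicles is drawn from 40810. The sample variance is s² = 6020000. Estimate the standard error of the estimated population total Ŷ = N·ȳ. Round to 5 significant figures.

796990

Var(Ŷ) = N²·Var(ȳ) = N²·(1 − n/N)·s²/n.
f = 11382/40810 = 0.27890223; Var(ȳ) = 0.72109777·6020000/11382 = 381.39242.
Var(Ŷ) = 40810² · 381.39242 = 6.3519233 × 10^11.
SE(Ŷ) = √(6.3519233 × 10^11) = 796990.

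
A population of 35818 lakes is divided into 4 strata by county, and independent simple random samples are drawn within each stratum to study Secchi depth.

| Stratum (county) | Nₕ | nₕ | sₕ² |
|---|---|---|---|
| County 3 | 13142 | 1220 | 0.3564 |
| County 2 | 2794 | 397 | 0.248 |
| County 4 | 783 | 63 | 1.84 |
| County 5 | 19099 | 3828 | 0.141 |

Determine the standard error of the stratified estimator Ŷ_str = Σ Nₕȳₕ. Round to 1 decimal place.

277.8

Var(Ŷ_str) = Σₕ Nₕ²(1 − fₕ)sₕ²/nₕ.
County 3: 13142²·(1 − 1220/13142)·0.3564/1220 = 45770.794.
County 2: 2794²·(1 − 397/2794)·0.248/397 = 4183.6526.
County 4: 783²·(1 − 63/783)·1.84/63 = 16465.371.
County 5: 19099²·(1 − 3828/19099)·0.141/3828 = 10742.993.
Sum = 77162.811.
SE = √(77162.811) = 277.8.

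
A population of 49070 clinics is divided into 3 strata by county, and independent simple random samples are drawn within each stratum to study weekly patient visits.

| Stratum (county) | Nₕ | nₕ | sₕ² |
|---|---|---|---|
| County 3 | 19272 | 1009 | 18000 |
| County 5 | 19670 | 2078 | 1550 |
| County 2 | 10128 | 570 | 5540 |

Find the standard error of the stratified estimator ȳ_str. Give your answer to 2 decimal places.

Var(ȳ_str) = Σₕ Wₕ²(1 − fₕ)sₕ²/nₕ with Wₕ = Nₕ/N, N = 49070.
County 3: Wₕ = 0.39274506; term = 0.39274506²·(1 − 0.05235575)·18000/1009 = 2.607643.
County 5: Wₕ = 0.40085592; term = 0.40085592²·(1 − 0.10564311)·1550/2078 = 0.10719477.
County 2: Wₕ = 0.20639902; term = 0.20639902²·(1 − 0.05627962)·5540/570 = 0.39074507.
Sum = 3.1055828.
SE = √(3.1055828) = 1.76.

1.76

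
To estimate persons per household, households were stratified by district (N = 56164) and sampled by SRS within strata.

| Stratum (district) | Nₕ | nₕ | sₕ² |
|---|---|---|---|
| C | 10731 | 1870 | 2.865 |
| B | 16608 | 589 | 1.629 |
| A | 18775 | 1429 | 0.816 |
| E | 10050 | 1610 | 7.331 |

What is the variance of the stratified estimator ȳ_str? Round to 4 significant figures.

4.608 × 10^-4

Var(ȳ_str) = Σₕ Wₕ²(1 − fₕ)sₕ²/nₕ with Wₕ = Nₕ/N, N = 56164.
C: Wₕ = 0.19106545; term = 0.19106545²·(1 − 0.17426149)·2.865/1870 = 4.6183824 × 10^-5.
B: Wₕ = 0.29570543; term = 0.29570543²·(1 − 0.03546484)·1.629/589 = 2.3326118 × 10^-4.
A: Wₕ = 0.33428887; term = 0.33428887²·(1 − 0.07611185)·0.816/1429 = 5.895507 × 10^-5.
E: Wₕ = 0.17894025; term = 0.17894025²·(1 − 0.16019900)·7.331/1610 = 1.2244182 × 10^-4.
Sum = 4.6084189 × 10^-4.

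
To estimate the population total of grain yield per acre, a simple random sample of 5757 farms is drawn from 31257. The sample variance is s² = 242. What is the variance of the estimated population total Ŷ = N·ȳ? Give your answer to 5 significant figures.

3.3505 × 10^7

Var(Ŷ) = N²·Var(ȳ) = N²·(1 − n/N)·s²/n.
f = 5757/31257 = 0.18418274; Var(ȳ) = 0.81581726·242/5757 = 0.034293517.
Var(Ŷ) = 31257² · 0.034293517 = 3.3504768 × 10^7.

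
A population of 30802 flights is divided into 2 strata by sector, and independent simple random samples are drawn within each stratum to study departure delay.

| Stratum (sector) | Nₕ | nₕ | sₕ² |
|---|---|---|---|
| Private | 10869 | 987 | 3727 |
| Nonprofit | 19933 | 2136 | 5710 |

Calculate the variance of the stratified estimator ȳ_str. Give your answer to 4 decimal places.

Var(ȳ_str) = Σₕ Wₕ²(1 − fₕ)sₕ²/nₕ with Wₕ = Nₕ/N, N = 30802.
Private: Wₕ = 0.35286670; term = 0.35286670²·(1 − 0.09080872)·3727/987 = 0.427483.
Nonprofit: Wₕ = 0.64713330; term = 0.64713330²·(1 − 0.10715898)·5710/2136 = 0.99953152.
Sum = 1.4270145.

1.4270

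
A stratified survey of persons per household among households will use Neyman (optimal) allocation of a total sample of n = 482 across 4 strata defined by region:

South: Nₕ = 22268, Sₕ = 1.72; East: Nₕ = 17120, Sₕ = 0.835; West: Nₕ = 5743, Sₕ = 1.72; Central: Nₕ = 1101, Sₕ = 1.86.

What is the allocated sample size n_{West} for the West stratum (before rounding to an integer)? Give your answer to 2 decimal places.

73.79

Neyman allocation: nₕ = n·NₕSₕ / Σⱼ NⱼSⱼ.
Σ NⱼSⱼ = 22268·1.72 + 17120·0.835 + 5743·1.72 + 1101·1.86 = 64521.98.
n_{West} = 482·5743·1.72 / 64521.98 = 73.79.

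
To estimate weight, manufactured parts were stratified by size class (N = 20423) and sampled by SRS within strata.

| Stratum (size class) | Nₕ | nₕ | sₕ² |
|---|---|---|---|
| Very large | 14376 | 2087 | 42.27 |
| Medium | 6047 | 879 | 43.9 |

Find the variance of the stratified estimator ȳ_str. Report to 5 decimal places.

Var(ȳ_str) = Σₕ Wₕ²(1 − fₕ)sₕ²/nₕ with Wₕ = Nₕ/N, N = 20423.
Very large: Wₕ = 0.70391226; term = 0.70391226²·(1 − 0.14517251)·42.27/2087 = 0.0085787761.
Medium: Wₕ = 0.29608774; term = 0.29608774²·(1 − 0.14536134)·43.9/879 = 0.0037419592.
Sum = 0.012320735.

0.01232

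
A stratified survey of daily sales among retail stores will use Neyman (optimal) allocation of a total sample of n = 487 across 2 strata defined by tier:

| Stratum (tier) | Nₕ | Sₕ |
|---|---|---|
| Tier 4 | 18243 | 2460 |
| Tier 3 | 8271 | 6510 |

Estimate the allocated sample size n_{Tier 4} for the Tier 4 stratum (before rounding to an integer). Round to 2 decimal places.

221.38

Neyman allocation: nₕ = n·NₕSₕ / Σⱼ NⱼSⱼ.
Σ NⱼSⱼ = 18243·2460 + 8271·6510 = 9.872199 × 10^7.
n_{Tier 4} = 487·18243·2460 / (9.872199 × 10^7) = 221.38.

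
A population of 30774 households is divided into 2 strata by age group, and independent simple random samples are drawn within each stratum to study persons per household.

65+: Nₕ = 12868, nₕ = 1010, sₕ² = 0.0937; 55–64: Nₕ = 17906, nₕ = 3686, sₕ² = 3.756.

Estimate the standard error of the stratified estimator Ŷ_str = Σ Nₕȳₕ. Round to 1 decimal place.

523.1

Var(Ŷ_str) = Σₕ Nₕ²(1 − fₕ)sₕ²/nₕ.
65+: 12868²·(1 − 1010/12868)·0.0937/1010 = 14156.005.
55–64: 17906²·(1 − 3686/17906)·3.756/3686 = 259458.81.
Sum = 273614.82.
SE = √(273614.82) = 523.1.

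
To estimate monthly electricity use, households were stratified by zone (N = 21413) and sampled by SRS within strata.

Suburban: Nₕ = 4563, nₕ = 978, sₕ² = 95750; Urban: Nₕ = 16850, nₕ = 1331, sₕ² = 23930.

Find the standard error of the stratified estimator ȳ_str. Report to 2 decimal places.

3.71

Var(ȳ_str) = Σₕ Wₕ²(1 − fₕ)sₕ²/nₕ with Wₕ = Nₕ/N, N = 21413.
Suburban: Wₕ = 0.21309485; term = 0.21309485²·(1 − 0.21433268)·95750/978 = 3.4928869.
Urban: Wₕ = 0.78690515; term = 0.78690515²·(1 − 0.07899110)·23930/1331 = 10.253526.
Sum = 13.746413.
SE = √(13.746413) = 3.71.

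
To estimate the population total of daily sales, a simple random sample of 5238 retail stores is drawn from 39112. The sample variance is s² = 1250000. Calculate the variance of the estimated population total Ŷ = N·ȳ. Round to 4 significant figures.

3.162 × 10^11

Var(Ŷ) = N²·Var(ȳ) = N²·(1 − n/N)·s²/n.
f = 5238/39112 = 0.13392309; Var(ȳ) = 0.86607691·1250000/5238 = 206.6812.
Var(Ŷ) = 39112² · 206.6812 = 3.1617026 × 10^11.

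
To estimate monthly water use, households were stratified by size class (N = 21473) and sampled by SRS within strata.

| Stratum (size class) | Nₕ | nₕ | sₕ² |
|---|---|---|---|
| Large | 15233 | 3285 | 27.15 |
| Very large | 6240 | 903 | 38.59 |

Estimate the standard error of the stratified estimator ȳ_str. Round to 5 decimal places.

Var(ȳ_str) = Σₕ Wₕ²(1 − fₕ)sₕ²/nₕ with Wₕ = Nₕ/N, N = 21473.
Large: Wₕ = 0.70940251; term = 0.70940251²·(1 − 0.21565023)·27.15/3285 = 0.0032623434.
Very large: Wₕ = 0.29059749; term = 0.29059749²·(1 − 0.14471154)·38.59/903 = 0.0030866215.
Sum = 0.0063489649.
SE = √(0.0063489649) = 0.07968.

0.07968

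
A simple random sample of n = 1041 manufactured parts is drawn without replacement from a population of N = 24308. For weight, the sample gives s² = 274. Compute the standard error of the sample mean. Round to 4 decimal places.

Under SRS without replacement, Var(ȳ) = (1 − f)·s²/n with f = n/N = 1041/24308 = 0.04282541.
Var(ȳ) = (1 − 0.04282541)·274/1041 = 0.95717459·0.26320845 = 0.25193644.
SE(ȳ) = √(0.25193644) = 0.5019.

0.5019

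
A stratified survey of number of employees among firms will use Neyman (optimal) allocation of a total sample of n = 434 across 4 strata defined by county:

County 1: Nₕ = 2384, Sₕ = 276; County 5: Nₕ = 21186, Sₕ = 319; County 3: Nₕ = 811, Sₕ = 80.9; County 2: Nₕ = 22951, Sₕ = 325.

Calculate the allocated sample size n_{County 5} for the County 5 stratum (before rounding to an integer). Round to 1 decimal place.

Neyman allocation: nₕ = n·NₕSₕ / Σⱼ NⱼSⱼ.
Σ NⱼSⱼ = 2384·276 + 21186·319 + 811·80.9 + 22951·325 = 1.4941003 × 10^7.
n_{County 5} = 434·21186·319 / (1.4941003 × 10^7) = 196.3.

196.3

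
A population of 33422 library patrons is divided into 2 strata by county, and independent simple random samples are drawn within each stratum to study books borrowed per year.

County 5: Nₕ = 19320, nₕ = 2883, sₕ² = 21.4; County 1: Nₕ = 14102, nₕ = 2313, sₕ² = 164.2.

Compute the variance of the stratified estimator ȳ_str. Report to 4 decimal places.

Var(ȳ_str) = Σₕ Wₕ²(1 − fₕ)sₕ²/nₕ with Wₕ = Nₕ/N, N = 33422.
County 5: Wₕ = 0.57806235; term = 0.57806235²·(1 − 0.14922360)·21.4/2883 = 0.0021102501.
County 1: Wₕ = 0.42193765; term = 0.42193765²·(1 − 0.16401929)·164.2/2313 = 0.010565507.
Sum = 0.012675757.

0.0127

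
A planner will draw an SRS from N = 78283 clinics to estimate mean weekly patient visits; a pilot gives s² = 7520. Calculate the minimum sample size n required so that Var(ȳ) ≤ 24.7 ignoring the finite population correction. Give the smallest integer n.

Without fpc, n₀ = s²/D = 7520/24.7 = 304.4534.
Rounding up, n = 305.

305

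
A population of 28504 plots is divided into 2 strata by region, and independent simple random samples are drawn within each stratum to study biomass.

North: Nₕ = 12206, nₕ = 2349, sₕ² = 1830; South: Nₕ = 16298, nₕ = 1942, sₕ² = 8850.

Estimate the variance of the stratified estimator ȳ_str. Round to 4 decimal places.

1.4277

Var(ȳ_str) = Σₕ Wₕ²(1 − fₕ)sₕ²/nₕ with Wₕ = Nₕ/N, N = 28504.
North: Wₕ = 0.42822060; term = 0.42822060²·(1 − 0.19244634)·1830/2349 = 0.11536513.
South: Wₕ = 0.57177940; term = 0.57177940²·(1 − 0.11915572)·8850/1942 = 1.3123516.
Sum = 1.4277167.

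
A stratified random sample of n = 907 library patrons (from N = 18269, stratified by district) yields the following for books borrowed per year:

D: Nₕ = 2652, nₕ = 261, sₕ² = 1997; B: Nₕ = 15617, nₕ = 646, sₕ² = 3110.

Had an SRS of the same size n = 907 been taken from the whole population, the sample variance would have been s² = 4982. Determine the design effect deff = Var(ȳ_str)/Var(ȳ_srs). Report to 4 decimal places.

0.6739

Var(ȳ_str) = Σ Wₕ²(1−fₕ)sₕ²/nₕ with Wₕ = Nₕ/18269:
  D: (2652/18269)²·(1−261/2652)·1997/261 = 0.14536542
  B: (15617/18269)²·(1−646/15617)·3110/646 = 3.3724595
  → Var(ȳ_str) = 3.5178249.
Var(ȳ_srs) = (1 − 907/18269)·4982/907 = 5.2201311.
deff = 3.5178249 / 5.2201311 = 0.6739.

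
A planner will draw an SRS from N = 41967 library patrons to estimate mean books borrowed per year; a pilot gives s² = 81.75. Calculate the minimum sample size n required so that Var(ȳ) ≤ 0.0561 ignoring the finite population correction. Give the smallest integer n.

1458

Without fpc, n₀ = s²/D = 81.75/0.0561 = 1457.2193.
Rounding up, n = 1458.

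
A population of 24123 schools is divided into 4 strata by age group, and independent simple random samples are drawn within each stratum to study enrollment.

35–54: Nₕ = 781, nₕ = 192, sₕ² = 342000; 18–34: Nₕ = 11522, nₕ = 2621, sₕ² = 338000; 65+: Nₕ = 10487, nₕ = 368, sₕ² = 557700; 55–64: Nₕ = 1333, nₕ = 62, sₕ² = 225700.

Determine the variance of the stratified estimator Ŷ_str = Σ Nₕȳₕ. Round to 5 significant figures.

1.8103 × 10^11

Var(Ŷ_str) = Σₕ Nₕ²(1 − fₕ)sₕ²/nₕ.
35–54: 781²·(1 − 192/781)·342000/192 = 8.1939103 × 10^8.
18–34: 11522²·(1 − 2621/11522)·338000/2621 = 1.3225629 × 10^10.
65+: 10487²·(1 − 368/10487)·557700/368 = 1.608206 × 10^11.
55–64: 1333²·(1 − 62/1333)·225700/62 = 6.167591 × 10^9.
Sum = 1.8103321 × 10^11.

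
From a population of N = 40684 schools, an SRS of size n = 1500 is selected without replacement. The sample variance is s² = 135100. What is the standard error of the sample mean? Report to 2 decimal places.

9.31

Under SRS without replacement, Var(ȳ) = (1 − f)·s²/n with f = n/N = 1500/40684 = 0.03686953.
Var(ȳ) = (1 − 0.03686953)·135100/1500 = 0.96313047·90.066667 = 86.745951.
SE(ȳ) = √(86.745951) = 9.31.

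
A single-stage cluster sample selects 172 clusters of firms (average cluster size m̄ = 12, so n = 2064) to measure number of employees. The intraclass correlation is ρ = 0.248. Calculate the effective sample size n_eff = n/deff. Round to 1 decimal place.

deff = 1 + (12 − 1)·0.248 = 1 + 2.728 = 3.728.
n_eff = 2064 / 3.728 = 553.6.

553.6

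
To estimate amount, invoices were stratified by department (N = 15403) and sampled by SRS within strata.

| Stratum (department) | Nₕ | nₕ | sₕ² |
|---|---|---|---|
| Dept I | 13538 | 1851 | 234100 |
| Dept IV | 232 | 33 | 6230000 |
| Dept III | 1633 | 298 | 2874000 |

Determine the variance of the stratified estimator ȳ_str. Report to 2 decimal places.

209.70

Var(ȳ_str) = Σₕ Wₕ²(1 − fₕ)sₕ²/nₕ with Wₕ = Nₕ/N, N = 15403.
Dept I: Wₕ = 0.87891969; term = 0.87891969²·(1 − 0.13672625)·234100/1851 = 84.341616.
Dept IV: Wₕ = 0.01506200; term = 0.01506200²·(1 − 0.14224138)·6230000/33 = 36.737072.
Dept III: Wₕ = 0.10601831; term = 0.10601831²·(1 − 0.18248622)·2874000/298 = 88.619097.
Sum = 209.69779.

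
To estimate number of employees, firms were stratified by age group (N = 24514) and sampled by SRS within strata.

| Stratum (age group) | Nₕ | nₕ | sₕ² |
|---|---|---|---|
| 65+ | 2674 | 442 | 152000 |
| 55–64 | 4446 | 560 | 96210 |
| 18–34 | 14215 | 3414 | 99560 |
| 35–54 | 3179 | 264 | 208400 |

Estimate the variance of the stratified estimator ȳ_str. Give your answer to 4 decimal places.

27.9786

Var(ȳ_str) = Σₕ Wₕ²(1 − fₕ)sₕ²/nₕ with Wₕ = Nₕ/N, N = 24514.
65+: Wₕ = 0.10908053; term = 0.10908053²·(1 − 0.16529544)·152000/442 = 3.4154548.
55–64: Wₕ = 0.18136575; term = 0.18136575²·(1 − 0.12595592)·96210/560 = 4.9394214.
18–34: Wₕ = 0.57987273; term = 0.57987273²·(1 − 0.24016884)·99560/3414 = 7.450816.
35–54: Wₕ = 0.12968100; term = 0.12968100²·(1 − 0.08304498)·208400/264 = 12.172913.
Sum = 27.978605.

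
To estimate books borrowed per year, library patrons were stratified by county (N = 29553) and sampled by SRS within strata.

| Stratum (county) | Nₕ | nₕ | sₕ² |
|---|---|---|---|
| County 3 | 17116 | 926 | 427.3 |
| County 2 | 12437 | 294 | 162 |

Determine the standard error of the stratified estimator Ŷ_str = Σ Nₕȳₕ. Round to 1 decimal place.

Var(Ŷ_str) = Σₕ Nₕ²(1 − fₕ)sₕ²/nₕ.
County 3: 17116²·(1 − 926/17116)·427.3/926 = 1.278707 × 10^8.
County 2: 12437²·(1 − 294/12437)·162/294 = 8.3216475 × 10^7.
Sum = 2.1108718 × 10^8.
SE = √(2.1108718 × 10^8) = 14528.8.

14528.8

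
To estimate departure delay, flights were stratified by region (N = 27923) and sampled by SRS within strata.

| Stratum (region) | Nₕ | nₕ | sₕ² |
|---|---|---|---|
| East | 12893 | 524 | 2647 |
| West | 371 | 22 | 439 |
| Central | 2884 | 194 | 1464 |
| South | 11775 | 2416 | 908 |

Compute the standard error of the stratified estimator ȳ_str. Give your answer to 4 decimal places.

1.0792

Var(ȳ_str) = Σₕ Wₕ²(1 − fₕ)sₕ²/nₕ with Wₕ = Nₕ/N, N = 27923.
East: Wₕ = 0.46173405; term = 0.46173405²·(1 − 0.04064221)·2647/524 = 1.0332064.
West: Wₕ = 0.01328654; term = 0.01328654²·(1 − 0.05929919)·439/22 = 0.0033137293.
Central: Wₕ = 0.10328403; term = 0.10328403²·(1 − 0.06726768)·1464/194 = 0.07508665.
South: Wₕ = 0.42169538; term = 0.42169538²·(1 − 0.20518047)·908/2416 = 0.053119641.
Sum = 1.1647264.
SE = √(1.1647264) = 1.0792.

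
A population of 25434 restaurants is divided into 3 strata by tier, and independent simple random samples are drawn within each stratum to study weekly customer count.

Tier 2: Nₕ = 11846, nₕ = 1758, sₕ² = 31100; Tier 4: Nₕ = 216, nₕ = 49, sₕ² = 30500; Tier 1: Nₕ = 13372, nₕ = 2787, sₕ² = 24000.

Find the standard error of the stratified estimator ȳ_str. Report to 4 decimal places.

Var(ȳ_str) = Σₕ Wₕ²(1 − fₕ)sₕ²/nₕ with Wₕ = Nₕ/N, N = 25434.
Tier 2: Wₕ = 0.46575450; term = 0.46575450²·(1 − 0.14840452)·31100/1758 = 3.2680522.
Tier 4: Wₕ = 0.00849257; term = 0.00849257²·(1 − 0.22685185)·30500/49 = 0.034709204.
Tier 1: Wₕ = 0.52575293; term = 0.52575293²·(1 − 0.20842058)·24000/2787 = 1.8842224.
Sum = 5.1869838.
SE = √(5.1869838) = 2.2775.

2.2775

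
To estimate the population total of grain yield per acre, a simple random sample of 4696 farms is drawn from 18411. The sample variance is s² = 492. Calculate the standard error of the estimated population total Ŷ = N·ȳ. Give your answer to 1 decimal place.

5143.5

Var(Ŷ) = N²·Var(ȳ) = N²·(1 − n/N)·s²/n.
f = 4696/18411 = 0.25506491; Var(ȳ) = 0.74493509·492/4696 = 0.078046862.
Var(Ŷ) = 18411² · 0.078046862 = 2.6455148 × 10^7.
SE(Ŷ) = √(2.6455148 × 10^7) = 5143.5.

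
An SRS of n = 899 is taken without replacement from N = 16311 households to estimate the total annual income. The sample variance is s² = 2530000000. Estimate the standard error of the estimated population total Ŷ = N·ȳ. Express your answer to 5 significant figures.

2.6598 × 10^7

Var(Ŷ) = N²·Var(ȳ) = N²·(1 − n/N)·s²/n.
f = 899/16311 = 0.05511618; Var(ȳ) = 0.94488382·2530000000/899 = 2.659128 × 10^6.
Var(Ŷ) = 16311² · (2.659128 × 10^6) = 7.074576 × 10^14.
SE(Ŷ) = √(7.074576 × 10^14) = 2.6598 × 10^7.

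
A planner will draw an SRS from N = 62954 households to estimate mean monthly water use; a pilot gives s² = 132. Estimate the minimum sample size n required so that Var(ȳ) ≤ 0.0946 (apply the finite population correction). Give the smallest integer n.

Without fpc, n₀ = s²/D = 132/0.0946 = 1395.3488.
With fpc, (1 − n/N)·s²/n ≤ D requires n ≥ n₀/(1 + n₀/N) = 1395.3488/(1 + 1395.3488/62954) = 1365.0921.
Rounding up, n = 1366.

1366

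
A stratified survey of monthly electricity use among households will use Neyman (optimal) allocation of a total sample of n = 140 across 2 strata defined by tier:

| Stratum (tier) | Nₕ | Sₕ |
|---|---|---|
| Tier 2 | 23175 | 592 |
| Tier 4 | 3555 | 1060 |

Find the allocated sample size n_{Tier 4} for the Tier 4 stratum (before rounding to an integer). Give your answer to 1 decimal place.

Neyman allocation: nₕ = n·NₕSₕ / Σⱼ NⱼSⱼ.
Σ NⱼSⱼ = 23175·592 + 3555·1060 = 1.74879 × 10^7.
n_{Tier 4} = 140·3555·1060 / (1.74879 × 10^7) = 30.2.

30.2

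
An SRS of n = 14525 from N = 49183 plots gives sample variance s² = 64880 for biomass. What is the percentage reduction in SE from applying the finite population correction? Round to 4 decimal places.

16.0551

f = n/N = 14525/49183 = 0.29532562.
SE_no-fpc = √(s²/n) = 2.1134761; SE_fpc = √((1−f)s²/n) = 1.7741551.
Ratio = √(1−f) = 0.83944885. Reduction = 100·(1 − 0.83944885) = 16.0551%.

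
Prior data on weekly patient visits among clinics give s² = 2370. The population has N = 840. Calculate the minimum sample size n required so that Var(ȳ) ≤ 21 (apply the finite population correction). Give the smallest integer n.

Without fpc, n₀ = s²/D = 2370/21 = 112.8571.
With fpc, (1 − n/N)·s²/n ≤ D requires n ≥ n₀/(1 + n₀/N) = 112.8571/(1 + 112.8571/840) = 99.4902.
Rounding up, n = 100.

100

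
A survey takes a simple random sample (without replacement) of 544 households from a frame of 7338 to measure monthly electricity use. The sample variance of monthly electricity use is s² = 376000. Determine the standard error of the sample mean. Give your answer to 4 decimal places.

25.2970

Under SRS without replacement, Var(ȳ) = (1 − f)·s²/n with f = n/N = 544/7338 = 0.07413464.
Var(ȳ) = (1 − 0.07413464)·376000/544 = 0.92586536·691.17647 = 639.93635.
SE(ȳ) = √(639.93635) = 25.2970.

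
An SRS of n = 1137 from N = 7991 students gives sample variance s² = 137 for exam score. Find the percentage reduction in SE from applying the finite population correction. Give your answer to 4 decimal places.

f = n/N = 1137/7991 = 0.14228507.
SE_no-fpc = √(s²/n) = 0.34712033; SE_fpc = √((1−f)s²/n) = 0.32147821.
Ratio = √(1−f) = 0.92612900. Reduction = 100·(1 − 0.92612900) = 7.3871%.

7.3871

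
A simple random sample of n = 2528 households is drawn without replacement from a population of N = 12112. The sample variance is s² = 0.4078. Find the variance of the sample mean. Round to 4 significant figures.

1.276 × 10^-4

Under SRS without replacement, Var(ȳ) = (1 − f)·s²/n with f = n/N = 2528/12112 = 0.20871863.
Var(ȳ) = (1 − 0.20871863)·0.4078/2528 = 0.79128137·1.6131329 × 10^-4 = 1.276442 × 10^-4.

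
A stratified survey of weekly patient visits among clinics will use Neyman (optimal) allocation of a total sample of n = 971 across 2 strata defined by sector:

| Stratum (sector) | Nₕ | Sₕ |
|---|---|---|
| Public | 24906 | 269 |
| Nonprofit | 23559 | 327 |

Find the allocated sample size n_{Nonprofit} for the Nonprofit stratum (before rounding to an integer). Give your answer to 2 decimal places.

519.34

Neyman allocation: nₕ = n·NₕSₕ / Σⱼ NⱼSⱼ.
Σ NⱼSⱼ = 24906·269 + 23559·327 = 1.4403507 × 10^7.
n_{Nonprofit} = 971·23559·327 / (1.4403507 × 10^7) = 519.34.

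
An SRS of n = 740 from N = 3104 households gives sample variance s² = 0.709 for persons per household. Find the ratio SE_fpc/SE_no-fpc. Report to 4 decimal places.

f = n/N = 740/3104 = 0.23840206.
SE_no-fpc = √(s²/n) = 0.030953321; SE_fpc = √((1−f)s²/n) = 0.027012833.
Ratio = √(1−f) = 0.87269579.

0.8727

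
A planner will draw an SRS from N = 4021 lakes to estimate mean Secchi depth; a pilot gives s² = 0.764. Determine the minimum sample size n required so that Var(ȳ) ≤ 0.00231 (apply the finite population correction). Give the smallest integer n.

306

Without fpc, n₀ = s²/D = 0.764/0.00231 = 330.7359.
With fpc, (1 − n/N)·s²/n ≤ D requires n ≥ n₀/(1 + n₀/N) = 330.7359/(1 + 330.7359/4021) = 305.5997.
Rounding up, n = 306.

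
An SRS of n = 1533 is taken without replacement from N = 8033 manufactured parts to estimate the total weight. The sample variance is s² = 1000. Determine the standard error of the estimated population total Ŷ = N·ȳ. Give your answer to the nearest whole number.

Var(Ŷ) = N²·Var(ȳ) = N²·(1 − n/N)·s²/n.
f = 1533/8033 = 0.19083779; Var(ȳ) = 0.80916221·1000/1533 = 0.52782923.
Var(Ŷ) = 8033² · 0.52782923 = 3.4060339 × 10^7.
SE(Ŷ) = √(3.4060339 × 10^7) = 5836.

5836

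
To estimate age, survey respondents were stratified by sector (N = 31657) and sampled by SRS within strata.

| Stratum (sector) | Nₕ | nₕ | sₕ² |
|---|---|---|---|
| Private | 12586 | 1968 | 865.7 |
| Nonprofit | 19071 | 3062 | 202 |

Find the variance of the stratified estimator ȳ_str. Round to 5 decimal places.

Var(ȳ_str) = Σₕ Wₕ²(1 − fₕ)sₕ²/nₕ with Wₕ = Nₕ/N, N = 31657.
Private: Wₕ = 0.39757400; term = 0.39757400²·(1 − 0.15636421)·865.7/1968 = 0.058658811.
Nonprofit: Wₕ = 0.60242600; term = 0.60242600²·(1 − 0.16055792)·202/3062 = 0.020097607.
Sum = 0.078756418.

0.07876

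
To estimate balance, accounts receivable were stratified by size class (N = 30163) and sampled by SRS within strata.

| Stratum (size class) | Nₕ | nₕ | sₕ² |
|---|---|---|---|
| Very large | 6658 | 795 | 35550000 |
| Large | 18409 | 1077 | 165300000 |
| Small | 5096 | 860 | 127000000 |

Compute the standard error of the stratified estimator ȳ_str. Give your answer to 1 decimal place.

243.4

Var(ȳ_str) = Σₕ Wₕ²(1 − fₕ)sₕ²/nₕ with Wₕ = Nₕ/N, N = 30163.
Very large: Wₕ = 0.22073401; term = 0.22073401²·(1 − 0.11940523)·35550000/795 = 1918.6117.
Large: Wₕ = 0.61031728; term = 0.61031728²·(1 − 0.05850399)·165300000/1077 = 53825.362.
Small: Wₕ = 0.16894871; term = 0.16894871²·(1 − 0.16875981)·127000000/860 = 3503.8183.
Sum = 59247.792.
SE = √(59247.792) = 243.4.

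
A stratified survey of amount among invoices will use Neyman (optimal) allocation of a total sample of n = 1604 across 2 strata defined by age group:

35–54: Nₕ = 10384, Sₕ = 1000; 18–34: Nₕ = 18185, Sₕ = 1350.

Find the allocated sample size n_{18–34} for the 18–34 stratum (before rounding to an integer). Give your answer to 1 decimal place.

Neyman allocation: nₕ = n·NₕSₕ / Σⱼ NⱼSⱼ.
Σ NⱼSⱼ = 10384·1000 + 18185·1350 = 3.493375 × 10^7.
n_{18–34} = 1604·18185·1350 / (3.493375 × 10^7) = 1127.2.

1127.2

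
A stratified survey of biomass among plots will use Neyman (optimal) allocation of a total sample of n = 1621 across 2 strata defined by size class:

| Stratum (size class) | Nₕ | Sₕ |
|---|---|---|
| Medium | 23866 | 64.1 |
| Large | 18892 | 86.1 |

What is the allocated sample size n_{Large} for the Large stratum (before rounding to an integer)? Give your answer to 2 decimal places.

835.35

Neyman allocation: nₕ = n·NₕSₕ / Σⱼ NⱼSⱼ.
Σ NⱼSⱼ = 23866·64.1 + 18892·86.1 = 3.1564118 × 10^6.
n_{Large} = 1621·18892·86.1 / (3.1564118 × 10^6) = 835.35.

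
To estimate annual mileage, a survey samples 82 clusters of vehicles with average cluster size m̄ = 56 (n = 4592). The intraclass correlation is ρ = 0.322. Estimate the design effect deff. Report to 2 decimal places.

18.71

deff = 1 + (56 − 1)·0.322 = 1 + 17.71 = 18.71.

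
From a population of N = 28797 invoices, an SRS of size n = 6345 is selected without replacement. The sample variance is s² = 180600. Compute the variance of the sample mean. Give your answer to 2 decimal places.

22.19

Under SRS without replacement, Var(ȳ) = (1 − f)·s²/n with f = n/N = 6345/28797 = 0.22033545.
Var(ȳ) = (1 − 0.22033545)·180600/6345 = 0.77966455·28.463357 = 22.19187.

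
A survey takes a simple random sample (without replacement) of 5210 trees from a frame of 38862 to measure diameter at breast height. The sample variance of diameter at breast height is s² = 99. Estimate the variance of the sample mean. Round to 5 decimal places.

0.01645

Under SRS without replacement, Var(ȳ) = (1 − f)·s²/n with f = n/N = 5210/38862 = 0.13406412.
Var(ȳ) = (1 − 0.13406412)·99/5210 = 0.86593588·0.019001919 = 0.016454444.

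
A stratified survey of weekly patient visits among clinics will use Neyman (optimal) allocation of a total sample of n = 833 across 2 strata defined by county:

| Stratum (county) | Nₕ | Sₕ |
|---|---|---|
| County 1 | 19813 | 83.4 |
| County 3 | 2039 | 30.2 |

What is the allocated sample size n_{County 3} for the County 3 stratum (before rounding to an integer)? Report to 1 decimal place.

29.9

Neyman allocation: nₕ = n·NₕSₕ / Σⱼ NⱼSⱼ.
Σ NⱼSⱼ = 19813·83.4 + 2039·30.2 = 1.713982 × 10^6.
n_{County 3} = 833·2039·30.2 / (1.713982 × 10^6) = 29.9.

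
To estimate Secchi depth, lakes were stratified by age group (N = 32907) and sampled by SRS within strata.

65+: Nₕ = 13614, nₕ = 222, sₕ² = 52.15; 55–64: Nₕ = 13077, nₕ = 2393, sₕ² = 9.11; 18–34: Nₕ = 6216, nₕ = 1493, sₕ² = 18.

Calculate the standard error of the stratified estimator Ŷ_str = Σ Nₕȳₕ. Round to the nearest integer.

6612

Var(Ŷ_str) = Σₕ Nₕ²(1 − fₕ)sₕ²/nₕ.
65+: 13614²·(1 − 222/13614)·52.15/222 = 4.2828467 × 10^7.
55–64: 13077²·(1 − 2393/13077)·9.11/2393 = 531884.92.
18–34: 6216²·(1 − 1493/6216)·18/1493 = 353949.78.
Sum = 4.3714302 × 10^7.
SE = √(4.3714302 × 10^7) = 6612.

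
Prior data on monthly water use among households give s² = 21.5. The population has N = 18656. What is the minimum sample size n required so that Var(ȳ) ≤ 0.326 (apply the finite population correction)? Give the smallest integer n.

66

Without fpc, n₀ = s²/D = 21.5/0.326 = 65.9509.
With fpc, (1 − n/N)·s²/n ≤ D requires n ≥ n₀/(1 + n₀/N) = 65.9509/(1 + 65.9509/18656) = 65.7186.
Rounding up, n = 66.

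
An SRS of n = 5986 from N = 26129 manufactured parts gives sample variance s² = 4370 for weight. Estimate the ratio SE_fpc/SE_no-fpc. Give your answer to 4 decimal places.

0.8780

f = n/N = 5986/26129 = 0.22909411.
SE_no-fpc = √(s²/n) = 0.85442188; SE_fpc = √((1−f)s²/n) = 0.75019306.
Ratio = √(1−f) = 0.87801247.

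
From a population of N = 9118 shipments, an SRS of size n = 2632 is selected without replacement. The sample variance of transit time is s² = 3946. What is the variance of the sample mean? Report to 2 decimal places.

1.07

Under SRS without replacement, Var(ȳ) = (1 − f)·s²/n with f = n/N = 2632/9118 = 0.28865979.
Var(ȳ) = (1 − 0.28865979)·3946/2632 = 0.71134021·1.4992401 = 1.0664698.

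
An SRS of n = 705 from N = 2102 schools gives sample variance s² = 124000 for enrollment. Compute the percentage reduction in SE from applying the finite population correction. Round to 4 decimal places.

f = n/N = 705/2102 = 0.33539486.
SE_no-fpc = √(s²/n) = 13.262222; SE_fpc = √((1−f)s²/n) = 10.811803.
Ratio = √(1−f) = 0.81523318. Reduction = 100·(1 − 0.81523318) = 18.4767%.

18.4767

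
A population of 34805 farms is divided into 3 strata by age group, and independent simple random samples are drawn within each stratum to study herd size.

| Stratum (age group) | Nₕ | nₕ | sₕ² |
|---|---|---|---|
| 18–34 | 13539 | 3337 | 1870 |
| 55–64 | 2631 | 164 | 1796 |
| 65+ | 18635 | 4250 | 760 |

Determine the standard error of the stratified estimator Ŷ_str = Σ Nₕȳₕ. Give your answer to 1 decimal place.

Var(Ŷ_str) = Σₕ Nₕ²(1 − fₕ)sₕ²/nₕ.
18–34: 13539²·(1 − 3337/13539)·1870/3337 = 7.7402913 × 10^7.
55–64: 2631²·(1 − 164/2631)·1796/164 = 7.1080829 × 10^7.
65+: 18635²·(1 − 4250/18635)·760/4250 = 4.7936236 × 10^7.
Sum = 1.9641998 × 10^8.
SE = √(1.9641998 × 10^8) = 14015.0.

14015.0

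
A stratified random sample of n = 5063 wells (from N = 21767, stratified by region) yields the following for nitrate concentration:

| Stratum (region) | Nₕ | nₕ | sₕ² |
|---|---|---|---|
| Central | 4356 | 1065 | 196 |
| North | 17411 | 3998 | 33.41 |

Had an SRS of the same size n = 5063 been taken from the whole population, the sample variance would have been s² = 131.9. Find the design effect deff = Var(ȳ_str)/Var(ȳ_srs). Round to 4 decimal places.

Var(ȳ_str) = Σ Wₕ²(1−fₕ)sₕ²/nₕ with Wₕ = Nₕ/21767:
  Central: (4356/21767)²·(1−1065/4356)·196/1065 = 0.0055683312
  North: (17411/21767)²·(1−3998/17411)·33.41/3998 = 0.0041189467
  → Var(ȳ_str) = 0.0096872779.
Var(ȳ_srs) = (1 − 5063/21767)·131.9/5063 = 0.019992116.
deff = 0.0096872779 / 0.019992116 = 0.4846.

0.4846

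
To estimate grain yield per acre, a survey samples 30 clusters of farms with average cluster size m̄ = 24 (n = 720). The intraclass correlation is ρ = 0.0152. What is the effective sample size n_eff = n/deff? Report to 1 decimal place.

533.5

deff = 1 + (24 − 1)·0.0152 = 1 + 0.3496 = 1.3496.
n_eff = 720 / 1.3496 = 533.5.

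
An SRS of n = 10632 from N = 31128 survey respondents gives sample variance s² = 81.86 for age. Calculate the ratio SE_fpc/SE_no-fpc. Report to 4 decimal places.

f = n/N = 10632/31128 = 0.34155744.
SE_no-fpc = √(s²/n) = 0.087746214; SE_fpc = √((1−f)s²/n) = 0.071201203.
Ratio = √(1−f) = 0.81144474.

0.8114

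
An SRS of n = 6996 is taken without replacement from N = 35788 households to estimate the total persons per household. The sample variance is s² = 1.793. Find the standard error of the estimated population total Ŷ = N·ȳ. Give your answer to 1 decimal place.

513.9

Var(Ŷ) = N²·Var(ȳ) = N²·(1 − n/N)·s²/n.
f = 6996/35788 = 0.19548452; Var(ȳ) = 0.80451548·1.793/6996 = 2.0618872 × 10^-4.
Var(Ŷ) = 35788² · (2.0618872 × 10^-4) = 264082.58.
SE(Ŷ) = √(264082.58) = 513.9.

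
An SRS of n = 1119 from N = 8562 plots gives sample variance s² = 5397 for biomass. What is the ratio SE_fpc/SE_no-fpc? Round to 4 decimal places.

0.9324

f = n/N = 1119/8562 = 0.13069376.
SE_no-fpc = √(s²/n) = 2.1961458; SE_fpc = √((1−f)s²/n) = 2.0476115.
Ratio = √(1−f) = 0.93236594.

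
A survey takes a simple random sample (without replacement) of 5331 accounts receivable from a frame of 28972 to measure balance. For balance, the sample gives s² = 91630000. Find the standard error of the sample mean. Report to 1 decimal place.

Under SRS without replacement, Var(ȳ) = (1 − f)·s²/n with f = n/N = 5331/28972 = 0.18400525.
Var(ȳ) = (1 − 0.18400525)·91630000/5331 = 0.81599475·17188.145 = 14025.436.
SE(ȳ) = √(14025.436) = 118.4.

118.4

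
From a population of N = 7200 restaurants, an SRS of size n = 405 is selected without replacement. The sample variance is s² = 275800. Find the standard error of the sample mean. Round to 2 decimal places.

Under SRS without replacement, Var(ȳ) = (1 − f)·s²/n with f = n/N = 405/7200 = 0.05625000.
Var(ȳ) = (1 − 0.05625000)·275800/405 = 0.94375000·680.98765 = 642.6821.
SE(ȳ) = √(642.6821) = 25.35.

25.35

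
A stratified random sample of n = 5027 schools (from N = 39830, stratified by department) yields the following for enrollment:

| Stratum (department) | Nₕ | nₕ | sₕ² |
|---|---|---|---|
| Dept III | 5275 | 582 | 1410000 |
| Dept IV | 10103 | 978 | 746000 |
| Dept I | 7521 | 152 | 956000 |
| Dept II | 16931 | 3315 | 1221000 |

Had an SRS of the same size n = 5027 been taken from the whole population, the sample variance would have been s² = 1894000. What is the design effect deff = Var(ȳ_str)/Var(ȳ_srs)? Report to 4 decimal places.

Var(ȳ_str) = Σ Wₕ²(1−fₕ)sₕ²/nₕ with Wₕ = Nₕ/39830:
  Dept III: (5275/39830)²·(1−582/5275)·1410000/582 = 37.804938
  Dept IV: (10103/39830)²·(1−978/10103)·746000/978 = 44.326413
  Dept I: (7521/39830)²·(1−152/7521)·956000/152 = 219.72417
  Dept II: (16931/39830)²·(1−3315/16931)·1221000/3315 = 53.523397
  → Var(ȳ_str) = 355.37892.
Var(ȳ_srs) = (1 − 5027/39830)·1894000/5027 = 329.21337.
deff = 355.37892 / 329.21337 = 1.0795.

1.0795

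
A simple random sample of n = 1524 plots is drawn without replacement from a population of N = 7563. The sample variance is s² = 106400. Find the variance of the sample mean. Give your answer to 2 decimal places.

55.75

Under SRS without replacement, Var(ȳ) = (1 − f)·s²/n with f = n/N = 1524/7563 = 0.20150734.
Var(ȳ) = (1 − 0.20150734)·106400/1524 = 0.79849266·69.816273 = 55.747782.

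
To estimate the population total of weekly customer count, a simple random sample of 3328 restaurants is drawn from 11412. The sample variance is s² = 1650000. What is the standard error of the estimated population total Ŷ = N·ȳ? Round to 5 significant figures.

213870

Var(Ŷ) = N²·Var(ȳ) = N²·(1 − n/N)·s²/n.
f = 3328/11412 = 0.29162285; Var(ȳ) = 0.70837715·1650000/3328 = 351.20862.
Var(Ŷ) = 11412² · 351.20862 = 4.5739214 × 10^10.
SE(Ŷ) = √(4.5739214 × 10^10) = 213870.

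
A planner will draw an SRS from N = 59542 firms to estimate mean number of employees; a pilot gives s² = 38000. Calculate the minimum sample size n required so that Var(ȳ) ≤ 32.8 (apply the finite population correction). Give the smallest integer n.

Without fpc, n₀ = s²/D = 38000/32.8 = 1158.5366.
With fpc, (1 − n/N)·s²/n ≤ D requires n ≥ n₀/(1 + n₀/N) = 1158.5366/(1 + 1158.5366/59542) = 1136.4247.
Rounding up, n = 1137.

1137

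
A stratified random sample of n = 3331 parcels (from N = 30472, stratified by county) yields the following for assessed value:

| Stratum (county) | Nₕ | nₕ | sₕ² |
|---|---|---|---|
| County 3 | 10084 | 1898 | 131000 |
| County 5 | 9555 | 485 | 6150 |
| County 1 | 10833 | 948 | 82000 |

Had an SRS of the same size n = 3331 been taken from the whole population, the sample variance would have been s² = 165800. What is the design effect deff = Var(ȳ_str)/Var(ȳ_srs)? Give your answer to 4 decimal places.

0.3901

Var(ȳ_str) = Σ Wₕ²(1−fₕ)sₕ²/nₕ with Wₕ = Nₕ/30472:
  County 3: (10084/30472)²·(1−1898/10084)·131000/1898 = 6.1358925
  County 5: (9555/30472)²·(1−485/9555)·6150/485 = 1.1835032
  County 1: (10833/30472)²·(1−948/10833)·82000/948 = 9.97537
  → Var(ȳ_str) = 17.294766.
Var(ȳ_srs) = (1 − 3331/30472)·165800/3331 = 44.333782.
deff = 17.294766 / 44.333782 = 0.3901.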